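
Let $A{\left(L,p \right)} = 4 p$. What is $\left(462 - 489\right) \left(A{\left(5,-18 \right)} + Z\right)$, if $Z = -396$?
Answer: $12636$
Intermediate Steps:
$\left(462 - 489\right) \left(A{\left(5,-18 \right)} + Z\right) = \left(462 - 489\right) \left(4 \left(-18\right) - 396\right) = - 27 \left(-72 - 396\right) = \left(-27\right) \left(-468\right) = 12636$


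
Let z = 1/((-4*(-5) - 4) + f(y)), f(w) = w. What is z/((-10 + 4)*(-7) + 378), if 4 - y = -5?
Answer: 1/10500 ≈ 9.5238e-5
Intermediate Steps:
y = 9 (y = 4 - 1*(-5) = 4 + 5 = 9)
z = 1/25 (z = 1/((-4*(-5) - 4) + 9) = 1/((20 - 4) + 9) = 1/(16 + 9) = 1/25 ≈ 0.040000)
z/((-10 + 4)*(-7) + 378) = (1/25)/((-10 + 4)*(-7) + 378) = (1/25)/(-6*(-7) + 378) = (1/25)/(42 + 378) = (1/25)/420 = (1/420)*(1/25) = 1/10500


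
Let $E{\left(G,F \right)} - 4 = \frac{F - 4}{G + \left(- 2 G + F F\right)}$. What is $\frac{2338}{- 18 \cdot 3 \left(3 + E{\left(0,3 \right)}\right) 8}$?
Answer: $- \frac{1169}{1488} \approx -0.78562$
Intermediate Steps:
$E{\left(G,F \right)} = 4 + \frac{-4 + F}{F^{2} - G}$ ($E{\left(G,F \right)} = 4 + \frac{F - 4}{G + \left(- 2 G + F F\right)} = 4 + \frac{-4 + F}{G + \left(- 2 G + F^{2}\right)} = 4 + \frac{-4 + F}{G + \left(F^{2} - 2 G\right)} = 4 + \frac{-4 + F}{F^{2} - G}$)
$\frac{2338}{- 18 \cdot 3 \left(3 + E{\left(0,3 \right)}\right) 8} = \frac{2338}{- 18 \cdot 3 \left(3 + \frac{-4 + 3 - 0 + 4 \cdot 3^{2}}{3^{2} - 0}\right) 8} = \frac{2338}{- 18 \cdot 3 \left(3 + \frac{-4 + 3 + 0 + 4 \cdot 9}{9 + 0}\right) 8} = \frac{2338}{- 18 \cdot 3 \left(3 + \frac{-4 + 3 + 0 + 36}{9}\right) 8} = \frac{2338}{- 18 \cdot 3 \left(3 + \frac{1}{9} \cdot 35\right) 8} = \frac{2338}{- 18 \cdot 3 \left(3 + \frac{35}{9}\right) 8} = \frac{2338}{- 18 \cdot 3 \cdot \frac{62}{9} \cdot 8} = \frac{2338}{\left(-18\right) \frac{62}{3} \cdot 8} = \frac{2338}{\left(-372\right) 8} = \frac{2338}{-2976} = 2338 \left(- \frac{1}{2976}\right) = - \frac{1169}{1488}$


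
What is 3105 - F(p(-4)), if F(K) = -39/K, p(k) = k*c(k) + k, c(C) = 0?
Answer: 12381/4 ≈ 3095.3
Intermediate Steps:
p(k) = k (p(k) = k*0 + k = 0 + k = k)
3105 - F(p(-4)) = 3105 - (-39)/(-4) = 3105 - (-39)*(-1)/4 = 3105 - 1*39/4 = 3105 - 39/4 = 12381/4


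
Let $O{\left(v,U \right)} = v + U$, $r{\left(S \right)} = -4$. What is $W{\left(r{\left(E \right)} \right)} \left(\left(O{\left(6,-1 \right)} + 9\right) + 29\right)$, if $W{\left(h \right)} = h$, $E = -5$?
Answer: $-172$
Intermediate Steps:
$O{\left(v,U \right)} = U + v$
$W{\left(r{\left(E \right)} \right)} \left(\left(O{\left(6,-1 \right)} + 9\right) + 29\right) = - 4 \left(\left(\left(-1 + 6\right) + 9\right) + 29\right) = - 4 \left(\left(5 + 9\right) + 29\right) = - 4 \left(14 + 29\right) = \left(-4\right) 43 = -172$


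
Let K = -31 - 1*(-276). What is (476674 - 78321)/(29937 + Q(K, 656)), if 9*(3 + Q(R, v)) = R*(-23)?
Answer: 3585177/263771 ≈ 13.592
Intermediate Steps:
K = 245 (K = -31 + 276 = 245)
Q(R, v) = -3 - 23*R/9 (Q(R, v) = -3 + (R*(-23))/9 = -3 + (-23*R)/9 = -3 - 23*R/9)
(476674 - 78321)/(29937 + Q(K, 656)) = (476674 - 78321)/(29937 + (-3 - 23/9*245)) = 398353/(29937 + (-3 - 5635/9)) = 398353/(29937 - 5662/9) = 398353/(263771/9) = 398353*(9/263771) = 3585177/263771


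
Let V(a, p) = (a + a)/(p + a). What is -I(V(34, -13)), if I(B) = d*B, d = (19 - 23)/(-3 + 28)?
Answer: 272/525 ≈ 0.51810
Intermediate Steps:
V(a, p) = 2*a/(a + p) (V(a, p) = (2*a)/(a + p) = 2*a/(a + p))
d = -4/25 ≈ -0.16000
I(B) = -4*B/25
-I(V(34, -13)) = -(-4)*2*34/(34 - 13)/25 = -(-4)*2*34/21/25 = -(-4)*2*34*(1/21)/25 = -(-4)*68/(25*21) = -1*(-272/525) = 272/525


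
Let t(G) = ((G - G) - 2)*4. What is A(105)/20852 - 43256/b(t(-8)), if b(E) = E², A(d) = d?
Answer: -28186481/41704 ≈ -675.87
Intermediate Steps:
t(G) = -8 (t(G) = (0 - 2)*4 = -2*4 = -8)
A(105)/20852 - 43256/b(t(-8)) = 105/20852 - 43256/((-8)²) = 105*(1/20852) - 43256/64 = 105/20852 - 43256*1/64 = 105/20852 - 5407/8 = -28186481/41704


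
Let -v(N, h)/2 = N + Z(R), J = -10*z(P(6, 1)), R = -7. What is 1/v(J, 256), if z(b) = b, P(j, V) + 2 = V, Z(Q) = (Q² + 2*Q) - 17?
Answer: -1/56 ≈ -0.017857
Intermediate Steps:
Z(Q) = -17 + Q² + 2*Q
P(j, V) = -2 + V
J = 10 (J = -10*(-2 + 1) = -10*(-1) = 10)
v(N, h) = -36 - 2*N (v(N, h) = -2*(N + (-17 + (-7)² + 2*(-7))) = -2*(N + (-17 + 49 - 14)) = -2*(N + 18) = -2*(18 + N) = -36 - 2*N)
1/v(J, 256) = 1/(-36 - 2*10) = 1/(-36 - 20) = 1/(-56) = -1/56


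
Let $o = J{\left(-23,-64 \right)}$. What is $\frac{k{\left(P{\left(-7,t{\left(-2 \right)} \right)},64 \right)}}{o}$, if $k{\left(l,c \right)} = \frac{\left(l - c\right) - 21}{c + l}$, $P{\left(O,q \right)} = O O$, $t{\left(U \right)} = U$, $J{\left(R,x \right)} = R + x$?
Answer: $\frac{12}{3277} \approx 0.0036619$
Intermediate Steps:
$o = -87$ ($o = -23 - 64 = -87$)
$P{\left(O,q \right)} = O^{2}$
$k{\left(l,c \right)} = \frac{-21 + l - c}{c + l}$
$\frac{k{\left(P{\left(-7,t{\left(-2 \right)} \right)},64 \right)}}{o} = \frac{\frac{1}{64 + \left(-7\right)^{2}} \left(-21 + \left(-7\right)^{2} - 64\right)}{-87} = \frac{-21 + 49 - 64}{64 + 49} \left(- \frac{1}{87}\right) = \frac{1}{113} \left(-36\right) \left(- \frac{1}{87}\right) = \left(- \frac{36}{113}\right) \left(- \frac{1}{87}\right) = \frac{12}{3277}$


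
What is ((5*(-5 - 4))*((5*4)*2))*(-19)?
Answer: 34200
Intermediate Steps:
((5*(-5 - 4))*((5*4)*2))*(-19) = ((5*(-9))*(20*2))*(-19) = -45*40*(-19) = -1800*(-19) = 34200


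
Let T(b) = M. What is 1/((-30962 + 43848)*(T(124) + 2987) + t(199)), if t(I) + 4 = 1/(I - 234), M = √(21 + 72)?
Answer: 47150835515/1814839278592690141 - 15785350*√93/1814839278592690141 ≈ 2.5897e-8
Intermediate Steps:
M = √93 ≈ 9.6436
T(b) = √93
t(I) = -4 + 1/(-234 + I) (t(I) = -4 + 1/(I - 234) = -4 + 1/(-234 + I))
1/((-30962 + 43848)*(T(124) + 2987) + t(199)) = 1/((-30962 + 43848)*(√93 + 2987) + (937 - 4*199)/(-234 + 199)) = 1/(12886*(2987 + √93) + (937 - 796)/(-35)) = 1/((38490482 + 12886*√93) - 1/35*141) = 1/((38490482 + 12886*√93) - 141/35) = 1/(1347166729/35 + 12886*√93)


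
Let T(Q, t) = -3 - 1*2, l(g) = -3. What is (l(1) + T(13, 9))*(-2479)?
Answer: 19832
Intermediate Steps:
T(Q, t) = -5 (T(Q, t) = -3 - 2 = -5)
(l(1) + T(13, 9))*(-2479) = (-3 - 5)*(-2479) = -8*(-2479) = 19832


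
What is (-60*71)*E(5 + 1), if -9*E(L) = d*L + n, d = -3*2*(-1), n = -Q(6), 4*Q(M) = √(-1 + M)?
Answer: 17040 - 355*√5/3 ≈ 16775.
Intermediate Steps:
Q(M) = √(-1 + M)/4
n = -√5/4 (n = -√(-1 + 6)/4 = -√5/4 ≈ -0.55902)
d = 6 (d = -6*(-1) = 6)
E(L) = -2*L/3 + √5/36 (E(L) = -(6*L - √5/4)/9 = -2*L/3 + √5/36)
(-60*71)*E(5 + 1) = (-60*71)*(-2*(5 + 1)/3 + √5/36) = -4260*(-⅔*6 + √5/36) = -4260*(-4 + √5/36) = 17040 - 355*√5/3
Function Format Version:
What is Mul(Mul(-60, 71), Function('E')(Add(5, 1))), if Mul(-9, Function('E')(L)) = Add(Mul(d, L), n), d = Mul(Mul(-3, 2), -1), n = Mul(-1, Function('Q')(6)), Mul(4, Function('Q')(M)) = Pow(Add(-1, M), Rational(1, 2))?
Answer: Add(17040, Mul(Rational(-355, 3), Pow(5, Rational(1, 2)))) ≈ 16775.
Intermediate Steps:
Function('Q')(M) = Mul(Rational(1, 4), Pow(Add(-1, M), Rational(1, 2)))
n = Mul(Rational(-1, 4), Pow(5, Rational(1, 2))) (n = Mul(-1, Mul(Rational(1, 4), Pow(Add(-1, 6), Rational(1, 2)))) = Mul(-1, Mul(Rational(1, 4), Pow(5, Rational(1, 2)))) = Mul(Rational(-1, 4), Pow(5, Rational(1, 2))) ≈ -0.55902)
d = 6 (d = Mul(-6, -1) = 6)
Function('E')(L) = Add(Mul(Rational(-2, 3), L), Mul(Rational(1, 36), Pow(5, Rational(1, 2)))) (Function('E')(L) = Mul(Rational(-1, 9), Add(Mul(6, L), Mul(Rational(-1, 4), Pow(5, Rational(1, 2))))) = Add(Mul(Rational(-2, 3), L), Mul(Rational(1, 36), Pow(5, Rational(1, 2)))))
Mul(Mul(-60, 71), Function('E')(Add(5, 1))) = Mul(Mul(-60, 71), Add(Mul(Rational(-2, 3), Add(5, 1)), Mul(Rational(1, 36), Pow(5, Rational(1, 2))))) = Mul(-4260, Add(Mul(Rational(-2, 3), 6), Mul(Rational(1, 36), Pow(5, Rational(1, 2))))) = Mul(-4260, Add(-4, Mul(Rational(1, 36), Pow(5, Rational(1, 2))))) = Add(17040, Mul(Rational(-355, 3), Pow(5, Rational(1, 2))))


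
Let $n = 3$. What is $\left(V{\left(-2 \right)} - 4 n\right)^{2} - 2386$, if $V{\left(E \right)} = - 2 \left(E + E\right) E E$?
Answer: $-1986$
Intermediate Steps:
$V{\left(E \right)} = - 4 E^{3}$ ($V{\left(E \right)} = - 2 \cdot 2 E E E = - 4 E E E = - 4 E^{2} E = - 4 E^{3}$)
$\left(V{\left(-2 \right)} - 4 n\right)^{2} - 2386 = \left(- 4 \left(-2\right)^{3} - 12\right)^{2} - 2386 = \left(\left(-4\right) \left(-8\right) - 12\right)^{2} - 2386 = \left(32 - 12\right)^{2} - 2386 = 20^{2} - 2386 = 400 - 2386 = -1986$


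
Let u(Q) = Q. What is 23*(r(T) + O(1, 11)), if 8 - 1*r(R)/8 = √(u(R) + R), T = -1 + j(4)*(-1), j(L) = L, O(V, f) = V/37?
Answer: 54487/37 - 184*I*√10 ≈ 1472.6 - 581.86*I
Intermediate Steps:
O(V, f) = V/37 (O(V, f) = V*(1/37) = V/37)
T = -5 (T = -1 + 4*(-1) = -1 - 4 = -5)
r(R) = 64 - 8*√2*√R (r(R) = 64 - 8*√(R + R) = 64 - 8*√2*√R)
23*(r(T) + O(1, 11)) = 23*((64 - 8*√2*√(-5)) + (1/37)*1) = 23*((64 - 8*√2*I*√5) + 1/37) = 23*((64 - 8*I*√10) + 1/37) = 23*(2369/37 - 8*I*√10) = 54487/37 - 184*I*√10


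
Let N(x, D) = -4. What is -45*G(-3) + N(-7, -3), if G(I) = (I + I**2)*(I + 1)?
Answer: 536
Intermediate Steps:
G(I) = (1 + I)*(I + I**2) (G(I) = (I + I**2)*(1 + I) = (1 + I)*(I + I**2))
-45*G(-3) + N(-7, -3) = -(-135)*(1 + (-3)**2 + 2*(-3)) - 4 = -(-135)*(1 + 9 - 6) - 4 = -(-135)*4 - 4 = -45*(-12) - 4 = 540 - 4 = 536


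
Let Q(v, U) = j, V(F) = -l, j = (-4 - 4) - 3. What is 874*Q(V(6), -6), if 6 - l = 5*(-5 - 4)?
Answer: -9614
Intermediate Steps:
l = 51 (l = 6 - 5*(-5 - 4) = 6 - 5*(-9) = 6 - 1*(-45) = 6 + 45 = 51)
j = -11 (j = -8 - 3 = -11)
V(F) = -51 (V(F) = -1*51 = -51)
Q(v, U) = -11
874*Q(V(6), -6) = 874*(-11) = -9614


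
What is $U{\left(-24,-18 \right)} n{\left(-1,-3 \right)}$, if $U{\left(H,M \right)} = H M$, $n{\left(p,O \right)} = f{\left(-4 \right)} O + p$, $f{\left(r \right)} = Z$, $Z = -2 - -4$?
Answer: $-3024$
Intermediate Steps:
$Z = 2$ ($Z = -2 + 4 = 2$)
$f{\left(r \right)} = 2$
$n{\left(p,O \right)} = p + 2 O$ ($n{\left(p,O \right)} = 2 O + p = p + 2 O$)
$U{\left(-24,-18 \right)} n{\left(-1,-3 \right)} = \left(-24\right) \left(-18\right) \left(-1 + 2 \left(-3\right)\right) = 432 \left(-1 - 6\right) = 432 \left(-7\right) = -3024$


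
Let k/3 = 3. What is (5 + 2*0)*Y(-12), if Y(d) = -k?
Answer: -45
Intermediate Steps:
k = 9 (k = 3*3 = 9)
Y(d) = -9 (Y(d) = -1*9 = -9)
(5 + 2*0)*Y(-12) = (5 + 2*0)*(-9) = (5 + 0)*(-9) = 5*(-9) = -45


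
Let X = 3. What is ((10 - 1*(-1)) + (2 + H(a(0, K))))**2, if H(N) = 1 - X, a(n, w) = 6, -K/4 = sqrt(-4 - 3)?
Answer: 121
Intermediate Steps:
K = -4*I*sqrt(7) (K = -4*sqrt(-4 - 3) = -4*I*sqrt(7) ≈ -10.583*I)
H(N) = -2 (H(N) = 1 - 1*3 = 1 - 3 = -2)
((10 - 1*(-1)) + (2 + H(a(0, K))))**2 = ((10 - 1*(-1)) + (2 - 2))**2 = ((10 + 1) + 0)**2 = (11 + 0)**2 = 11**2 = 121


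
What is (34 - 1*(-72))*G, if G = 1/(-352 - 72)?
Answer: -¼ ≈ -0.25000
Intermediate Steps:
G = -1/424 (G = 1/(-424) = -1/424 ≈ -0.0023585)
(34 - 1*(-72))*G = (34 - 1*(-72))*(-1/424) = (34 + 72)*(-1/424) = 106*(-1/424) = -¼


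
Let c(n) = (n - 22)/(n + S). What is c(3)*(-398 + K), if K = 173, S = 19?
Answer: 4275/22 ≈ 194.32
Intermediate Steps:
c(n) = (-22 + n)/(19 + n) (c(n) = (n - 22)/(n + 19) = (-22 + n)/(19 + n))
c(3)*(-398 + K) = ((-22 + 3)/(19 + 3))*(-398 + 173) = (-19/22)*(-225) = ((1/22)*(-19))*(-225) = -19/22*(-225) = 4275/22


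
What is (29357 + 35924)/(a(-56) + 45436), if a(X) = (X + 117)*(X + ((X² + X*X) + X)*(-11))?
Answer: -65281/4128916 ≈ -0.015811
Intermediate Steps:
a(X) = (117 + X)*(-22*X² - 10*X) (a(X) = (117 + X)*(X + ((X² + X²) + X)*(-11)) = (117 + X)*(X + (2*X² + X)*(-11)) = (117 + X)*(X + (X + 2*X²)*(-11)) = (117 + X)*(X + (-22*X² - 11*X)) = (117 + X)*(-22*X² - 10*X))
(29357 + 35924)/(a(-56) + 45436) = (29357 + 35924)/(-2*(-56)*(585 + 11*(-56)² + 1292*(-56)) + 45436) = 65281/(-2*(-56)*(585 + 11*3136 - 72352) + 45436) = 65281/(-2*(-56)*(585 + 34496 - 72352) + 45436) = 65281/(-2*(-56)*(-37271) + 45436) = 65281/(-4174352 + 45436) = 65281/(-4128916) = 65281*(-1/4128916) = -65281/4128916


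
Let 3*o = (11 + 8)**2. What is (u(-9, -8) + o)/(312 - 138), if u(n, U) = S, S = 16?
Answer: 409/522 ≈ 0.78352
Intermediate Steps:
u(n, U) = 16
o = 361/3 (o = (11 + 8)**2/3 = (1/3)*19**2 = (1/3)*361 = 361/3 ≈ 120.33)
(u(-9, -8) + o)/(312 - 138) = (16 + 361/3)/(312 - 138) = (409/3)/174 = (409/3)*(1/174) = 409/522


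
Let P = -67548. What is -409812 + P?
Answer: -477360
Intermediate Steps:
-409812 + P = -409812 - 67548 = -477360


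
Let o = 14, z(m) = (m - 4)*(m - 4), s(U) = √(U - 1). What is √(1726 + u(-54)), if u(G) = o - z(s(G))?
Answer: √(1779 + 8*I*√55) ≈ 42.184 + 0.7032*I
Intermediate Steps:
s(U) = √(-1 + U)
z(m) = (-4 + m)² (z(m) = (-4 + m)*(-4 + m) = (-4 + m)²)
u(G) = 14 - (-4 + √(-1 + G))²
√(1726 + u(-54)) = √(1726 + (14 - (-4 + √(-1 - 54))²)) = √(1726 + (14 - (-4 + √(-55))²)) = √(1726 + (14 - (-4 + I*√55)²)) = √(1740 - (-4 + I*√55)²)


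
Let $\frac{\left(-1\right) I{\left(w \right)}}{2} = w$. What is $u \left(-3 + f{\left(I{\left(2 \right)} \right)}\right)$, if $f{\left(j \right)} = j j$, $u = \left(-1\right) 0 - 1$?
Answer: $-13$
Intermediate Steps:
$I{\left(w \right)} = - 2 w$
$u = -1$ ($u = 0 - 1 = -1$)
$f{\left(j \right)} = j^{2}$
$u \left(-3 + f{\left(I{\left(2 \right)} \right)}\right) = - (-3 + \left(\left(-2\right) 2\right)^{2}) = - (-3 + \left(-4\right)^{2}) = - (-3 + 16) = \left(-1\right) 13 = -13$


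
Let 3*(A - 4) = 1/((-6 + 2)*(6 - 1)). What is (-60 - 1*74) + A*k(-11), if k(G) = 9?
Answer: -1963/20 ≈ -98.150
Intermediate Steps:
A = 239/60 (A = 4 + 1/(3*(((-6 + 2)*(6 - 1)))) = 4 + 1/(3*((-4*5))) = 4 + (1/3)/(-20) = 4 + (1/3)*(-1/20) = 4 - 1/60 = 239/60 ≈ 3.9833)
(-60 - 1*74) + A*k(-11) = (-60 - 1*74) + (239/60)*9 = (-60 - 74) + 717/20 = -134 + 717/20 = -1963/20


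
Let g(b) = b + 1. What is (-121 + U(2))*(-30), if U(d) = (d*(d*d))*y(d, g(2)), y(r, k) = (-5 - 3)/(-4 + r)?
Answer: 2670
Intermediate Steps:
g(b) = 1 + b
y(r, k) = -8/(-4 + r)
U(d) = -8*d**3/(-4 + d) (U(d) = (d*(d*d))*(-8/(-4 + d)) = (d*d**2)*(-8/(-4 + d)) = d**3*(-8/(-4 + d)) = -8*d**3/(-4 + d))
(-121 + U(2))*(-30) = (-121 - 8*2**3/(-4 + 2))*(-30) = (-121 - 8*8/(-2))*(-30) = (-121 - 8*8*(-1/2))*(-30) = (-121 + 32)*(-30) = -89*(-30) = 2670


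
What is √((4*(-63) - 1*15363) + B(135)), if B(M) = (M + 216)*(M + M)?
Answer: 3*√8795 ≈ 281.34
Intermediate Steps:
B(M) = 2*M*(216 + M) (B(M) = (216 + M)*(2*M) = 2*M*(216 + M))
√((4*(-63) - 1*15363) + B(135)) = √((4*(-63) - 1*15363) + 2*135*(216 + 135)) = √((-252 - 15363) + 2*135*351) = √(-15615 + 94770) = √79155 = 3*√8795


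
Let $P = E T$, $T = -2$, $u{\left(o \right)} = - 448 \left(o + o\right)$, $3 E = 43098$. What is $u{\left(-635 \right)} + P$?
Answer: $540228$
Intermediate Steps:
$E = 14366$ ($E = \frac{1}{3} \cdot 43098 = 14366$)
$u{\left(o \right)} = - 896 o$ ($u{\left(o \right)} = - 448 \cdot 2 o = - 896 o$)
$P = -28732$ ($P = 14366 \left(-2\right) = -28732$)
$u{\left(-635 \right)} + P = \left(-896\right) \left(-635\right) - 28732 = 568960 - 28732 = 540228$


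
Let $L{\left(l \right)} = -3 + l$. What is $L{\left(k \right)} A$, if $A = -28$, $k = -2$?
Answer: $140$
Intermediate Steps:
$L{\left(k \right)} A = \left(-3 - 2\right) \left(-28\right) = \left(-5\right) \left(-28\right) = 140$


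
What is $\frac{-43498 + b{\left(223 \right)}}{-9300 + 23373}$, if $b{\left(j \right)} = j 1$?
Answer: $- \frac{14425}{4691} \approx -3.075$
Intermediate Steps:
$b{\left(j \right)} = j$
$\frac{-43498 + b{\left(223 \right)}}{-9300 + 23373} = \frac{-43498 + 223}{-9300 + 23373} = - \frac{43275}{14073} = \left(-43275\right) \frac{1}{14073} = - \frac{14425}{4691}$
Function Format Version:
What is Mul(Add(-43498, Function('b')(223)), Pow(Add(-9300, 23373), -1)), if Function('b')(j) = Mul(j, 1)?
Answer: Rational(-14425, 4691) ≈ -3.0750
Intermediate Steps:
Function('b')(j) = j
Mul(Add(-43498, Function('b')(223)), Pow(Add(-9300, 23373), -1)) = Mul(Add(-43498, 223), Pow(Add(-9300, 23373), -1)) = Mul(-43275, Pow(14073, -1)) = Mul(-43275, Rational(1, 14073)) = Rational(-14425, 4691)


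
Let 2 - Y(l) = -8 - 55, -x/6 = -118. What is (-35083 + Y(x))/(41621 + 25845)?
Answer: -17509/33733 ≈ -0.51905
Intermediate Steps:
x = 708 (x = -6*(-118) = 708)
Y(l) = 65 (Y(l) = 2 - (-8 - 55) = 2 - 1*(-63) = 2 + 63 = 65)
(-35083 + Y(x))/(41621 + 25845) = (-35083 + 65)/(41621 + 25845) = -35018/67466 = -35018*1/67466 = -17509/33733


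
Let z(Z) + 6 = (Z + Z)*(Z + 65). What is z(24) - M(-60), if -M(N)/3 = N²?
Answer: 15066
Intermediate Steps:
z(Z) = -6 + 2*Z*(65 + Z) (z(Z) = -6 + (Z + Z)*(Z + 65) = -6 + (2*Z)*(65 + Z) = -6 + 2*Z*(65 + Z))
M(N) = -3*N²
z(24) - M(-60) = (-6 + 2*24² + 130*24) - (-3)*(-60)² = (-6 + 2*576 + 3120) - (-3)*3600 = (-6 + 1152 + 3120) - 1*(-10800) = 4266 + 10800 = 15066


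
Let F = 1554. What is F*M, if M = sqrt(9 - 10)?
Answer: 1554*I ≈ 1554.0*I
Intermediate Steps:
M = I (M = sqrt(-1) = I ≈ 1.0*I)
F*M = 1554*I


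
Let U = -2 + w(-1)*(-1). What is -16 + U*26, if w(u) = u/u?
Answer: -94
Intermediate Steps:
w(u) = 1
U = -3 (U = -2 + 1*(-1) = -2 - 1 = -3)
-16 + U*26 = -16 - 3*26 = -16 - 78 = -94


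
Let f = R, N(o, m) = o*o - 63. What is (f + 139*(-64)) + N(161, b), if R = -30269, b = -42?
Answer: -13307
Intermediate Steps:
N(o, m) = -63 + o**2 (N(o, m) = o**2 - 63 = -63 + o**2)
f = -30269
(f + 139*(-64)) + N(161, b) = (-30269 + 139*(-64)) + (-63 + 161**2) = (-30269 - 8896) + (-63 + 25921) = -39165 + 25858 = -13307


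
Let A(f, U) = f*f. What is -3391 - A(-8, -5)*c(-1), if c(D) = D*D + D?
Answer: -3391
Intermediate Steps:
A(f, U) = f²
c(D) = D + D² (c(D) = D² + D = D + D²)
-3391 - A(-8, -5)*c(-1) = -3391 - (-8)²*(-(1 - 1)) = -3391 - 64*(-1*0) = -3391 - 64*0 = -3391 - 1*0 = -3391 + 0 = -3391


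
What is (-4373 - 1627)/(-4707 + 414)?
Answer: 2000/1431 ≈ 1.3976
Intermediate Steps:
(-4373 - 1627)/(-4707 + 414) = -6000/(-4293) = -6000*(-1/4293) = 2000/1431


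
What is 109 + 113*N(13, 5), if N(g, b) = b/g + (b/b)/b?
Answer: 11379/65 ≈ 175.06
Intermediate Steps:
N(g, b) = 1/b + b/g (N(g, b) = b/g + 1/b = 1/b + b/g)
109 + 113*N(13, 5) = 109 + 113*(1/5 + 5/13) = 109 + 113*(⅕ + 5*(1/13)) = 109 + 113*(⅕ + 5/13) = 109 + 113*(38/65) = 109 + 4294/65 = 11379/65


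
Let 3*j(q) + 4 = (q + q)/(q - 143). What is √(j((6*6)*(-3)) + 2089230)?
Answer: √1184611619706/753 ≈ 1445.4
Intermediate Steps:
j(q) = -4/3 + 2*q/(3*(-143 + q)) (j(q) = -4/3 + ((q + q)/(q - 143))/3 = -4/3 + ((2*q)/(-143 + q))/3 = -4/3 + (2*q/(-143 + q))/3 = -4/3 + 2*q/(3*(-143 + q)))
√(j((6*6)*(-3)) + 2089230) = √(2*(286 - 6*6*(-3))/(3*(-143 + (6*6)*(-3))) + 2089230) = √(2*(286 - 36*(-3))/(3*(-143 + 36*(-3))) + 2089230) = √(2*(286 - 1*(-108))/(3*(-143 - 108)) + 2089230) = √((⅔)*(286 + 108)/(-251) + 2089230) = √((⅔)*(-1/251)*394 + 2089230) = √(-788/753 + 2089230) = √(1573189402/753) = √1184611619706/753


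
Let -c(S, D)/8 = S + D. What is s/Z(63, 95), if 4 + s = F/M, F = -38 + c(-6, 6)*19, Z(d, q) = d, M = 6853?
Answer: -3050/47971 ≈ -0.063580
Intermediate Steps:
c(S, D) = -8*D - 8*S (c(S, D) = -8*(S + D) = -8*(D + S) = -8*D - 8*S)
F = -38 (F = -38 + (-8*6 - 8*(-6))*19 = -38 + (-48 + 48)*19 = -38 + 0*19 = -38 + 0 = -38)
s = -27450/6853 (s = -4 - 38/6853 = -27450/6853 ≈ -4.0055)
s/Z(63, 95) = -27450/6853/63 = -27450/6853*1/63 = -3050/47971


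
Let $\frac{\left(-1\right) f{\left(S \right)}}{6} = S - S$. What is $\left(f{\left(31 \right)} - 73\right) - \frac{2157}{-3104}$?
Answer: $- \frac{224435}{3104} \approx -72.305$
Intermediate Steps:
$f{\left(S \right)} = 0$ ($f{\left(S \right)} = - 6 \left(S - S\right) = \left(-6\right) 0 = 0$)
$\left(f{\left(31 \right)} - 73\right) - \frac{2157}{-3104} = \left(0 - 73\right) - \frac{2157}{-3104} = -73 - - \frac{2157}{3104} = -73 + \frac{2157}{3104} = - \frac{224435}{3104}$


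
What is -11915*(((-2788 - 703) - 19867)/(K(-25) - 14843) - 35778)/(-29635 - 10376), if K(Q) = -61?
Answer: -1058870071985/99387324 ≈ -10654.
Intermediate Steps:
-11915*(((-2788 - 703) - 19867)/(K(-25) - 14843) - 35778)/(-29635 - 10376) = -11915*(((-2788 - 703) - 19867)/(-61 - 14843) - 35778)/(-29635 - 10376) = -11915/((-40011/((-3491 - 19867)/(-14904) - 35778))) = -11915/((-40011/(-23358*(-1/14904) - 35778))) = -11915/((-40011/(3893/2484 - 35778))) = -11915/((-40011/(-88868659/2484))) = -11915/((-40011*(-2484/88868659))) = -11915/99387324/88868659 = -11915*88868659/99387324 = -1058870071985/99387324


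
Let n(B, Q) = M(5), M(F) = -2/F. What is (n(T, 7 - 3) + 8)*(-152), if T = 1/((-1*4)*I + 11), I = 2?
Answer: -5776/5 ≈ -1155.2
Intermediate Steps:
T = ⅓ (T = 1/(-1*4*2 + 11) = 1/(-4*2 + 11) = 1/(-8 + 11) = 1/3 = ⅓ ≈ 0.33333)
n(B, Q) = -⅖ (n(B, Q) = -2/5 = -2*⅕ = -⅖)
(n(T, 7 - 3) + 8)*(-152) = (-⅖ + 8)*(-152) = (38/5)*(-152) = -5776/5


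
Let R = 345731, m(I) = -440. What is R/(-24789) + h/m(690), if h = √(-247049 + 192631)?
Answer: -345731/24789 - 13*I*√322/440 ≈ -13.947 - 0.53017*I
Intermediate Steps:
h = 13*I*√322 (h = √(-54418) = 13*I*√322 ≈ 233.28*I)
R/(-24789) + h/m(690) = 345731/(-24789) + (13*I*√322)/(-440) = 345731*(-1/24789) + (13*I*√322)*(-1/440) = -345731/24789 - 13*I*√322/440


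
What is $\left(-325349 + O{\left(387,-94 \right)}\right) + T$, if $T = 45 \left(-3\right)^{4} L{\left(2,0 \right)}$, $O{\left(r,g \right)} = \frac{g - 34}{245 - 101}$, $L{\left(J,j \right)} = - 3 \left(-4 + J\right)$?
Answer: $- \frac{2731319}{9} \approx -3.0348 \cdot 10^{5}$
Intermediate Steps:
$L{\left(J,j \right)} = 12 - 3 J$
$O{\left(r,g \right)} = - \frac{17}{72} + \frac{g}{144}$ ($O{\left(r,g \right)} = \frac{-34 + g}{144} = \left(-34 + g\right) \frac{1}{144} = - \frac{17}{72} + \frac{g}{144}$)
$T = 21870$ ($T = 45 \left(-3\right)^{4} \left(12 - 6\right) = 45 \cdot 81 \left(12 - 6\right) = 3645 \cdot 6 = 21870$)
$\left(-325349 + O{\left(387,-94 \right)}\right) + T = \left(-325349 + \left(- \frac{17}{72} + \frac{1}{144} \left(-94\right)\right)\right) + 21870 = \left(-325349 - \frac{8}{9}\right) + 21870 = - \frac{2928149}{9} + 21870 = - \frac{2731319}{9}$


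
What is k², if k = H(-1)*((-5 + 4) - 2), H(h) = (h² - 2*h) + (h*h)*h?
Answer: 36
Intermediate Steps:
H(h) = h² + h³ - 2*h (H(h) = (h² - 2*h) + h²*h = (h² - 2*h) + h³ = h² + h³ - 2*h)
k = -6 (k = (-(-2 - 1 + (-1)²))*((-5 + 4) - 2) = (-(-2 - 1 + 1))*(-1 - 2) = -1*(-2)*(-3) = 2*(-3) = -6)
k² = (-6)² = 36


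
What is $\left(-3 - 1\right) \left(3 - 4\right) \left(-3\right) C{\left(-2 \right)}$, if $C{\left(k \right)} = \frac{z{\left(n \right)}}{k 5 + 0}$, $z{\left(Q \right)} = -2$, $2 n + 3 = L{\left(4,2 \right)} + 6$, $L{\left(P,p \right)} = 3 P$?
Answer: $- \frac{12}{5} \approx -2.4$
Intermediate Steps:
$n = \frac{15}{2}$ ($n = - \frac{3}{2} + \frac{3 \cdot 4 + 6}{2} = - \frac{3}{2} + \frac{12 + 6}{2} = - \frac{3}{2} + \frac{1}{2} \cdot 18 = - \frac{3}{2} + 9 = \frac{15}{2} \approx 7.5$)
$C{\left(k \right)} = - \frac{2}{5 k}$ ($C{\left(k \right)} = - \frac{2}{k 5 + 0} = - \frac{2}{5 k + 0} = - \frac{2}{5 k}$)
$\left(-3 - 1\right) \left(3 - 4\right) \left(-3\right) C{\left(-2 \right)} = \left(-3 - 1\right) \left(3 - 4\right) \left(-3\right) \left(- \frac{2}{5 \left(-2\right)}\right) = \left(-4\right) \left(-1\right) \left(-3\right) \left(\left(- \frac{2}{5}\right) \left(- \frac{1}{2}\right)\right) = 4 \left(-3\right) \frac{1}{5} = \left(-12\right) \frac{1}{5} = - \frac{12}{5}$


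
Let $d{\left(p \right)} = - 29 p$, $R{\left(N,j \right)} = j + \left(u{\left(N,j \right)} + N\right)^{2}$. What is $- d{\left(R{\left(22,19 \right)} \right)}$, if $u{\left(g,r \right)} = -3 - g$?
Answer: $812$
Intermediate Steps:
$R{\left(N,j \right)} = 9 + j$ ($R{\left(N,j \right)} = j + \left(\left(-3 - N\right) + N\right)^{2} = j + \left(-3\right)^{2} = j + 9 = 9 + j$)
$- d{\left(R{\left(22,19 \right)} \right)} = - \left(-29\right) \left(9 + 19\right) = - \left(-29\right) 28 = \left(-1\right) \left(-812\right) = 812$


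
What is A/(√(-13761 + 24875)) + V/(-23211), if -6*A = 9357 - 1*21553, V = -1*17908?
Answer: 17908/23211 + 3049*√11114/16671 ≈ 20.053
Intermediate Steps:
V = -17908
A = 6098/3 (A = -(9357 - 1*21553)/6 = -(9357 - 21553)/6 = -⅙*(-12196) = 6098/3 ≈ 2032.7)
A/(√(-13761 + 24875)) + V/(-23211) = 6098/(3*(√(-13761 + 24875))) - 17908/(-23211) = 6098/(3*(√11114)) - 17908*(-1/23211) = 6098*(√11114/11114)/3 + 17908/23211 = 3049*√11114/16671 + 17908/23211 = 17908/23211 + 3049*√11114/16671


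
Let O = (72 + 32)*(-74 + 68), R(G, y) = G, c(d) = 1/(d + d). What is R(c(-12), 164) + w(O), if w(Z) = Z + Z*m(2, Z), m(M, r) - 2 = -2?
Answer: -14977/24 ≈ -624.04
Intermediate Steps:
c(d) = 1/(2*d)
m(M, r) = 0 (m(M, r) = 2 - 2 = 0)
O = -624 (O = 104*(-6) = -624)
w(Z) = Z (w(Z) = Z + Z*0 = Z + 0 = Z)
R(c(-12), 164) + w(O) = (½)/(-12) - 624 = (½)*(-1/12) - 624 = -1/24 - 624 = -14977/24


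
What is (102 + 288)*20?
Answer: 7800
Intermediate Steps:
(102 + 288)*20 = 390*20 = 7800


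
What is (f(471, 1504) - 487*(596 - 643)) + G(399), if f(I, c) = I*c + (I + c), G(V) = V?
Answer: 733647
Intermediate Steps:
f(I, c) = I + c + I*c
(f(471, 1504) - 487*(596 - 643)) + G(399) = ((471 + 1504 + 471*1504) - 487*(596 - 643)) + 399 = ((471 + 1504 + 708384) - 487*(-47)) + 399 = (710359 + 22889) + 399 = 733248 + 399 = 733647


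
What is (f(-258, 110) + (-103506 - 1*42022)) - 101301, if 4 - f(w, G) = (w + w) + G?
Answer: -246419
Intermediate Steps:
f(w, G) = 4 - G - 2*w (f(w, G) = 4 - ((w + w) + G) = 4 - (2*w + G) = 4 - (G + 2*w) = 4 + (-G - 2*w) = 4 - G - 2*w)
(f(-258, 110) + (-103506 - 1*42022)) - 101301 = ((4 - 1*110 - 2*(-258)) + (-103506 - 1*42022)) - 101301 = ((4 - 110 + 516) + (-103506 - 42022)) - 101301 = (410 - 145528) - 101301 = -145118 - 101301 = -246419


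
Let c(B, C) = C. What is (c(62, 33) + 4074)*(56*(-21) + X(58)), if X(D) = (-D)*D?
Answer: -18645780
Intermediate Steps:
X(D) = -D²
(c(62, 33) + 4074)*(56*(-21) + X(58)) = (33 + 4074)*(56*(-21) - 1*58²) = 4107*(-1176 - 1*3364) = 4107*(-1176 - 3364) = 4107*(-4540) = -18645780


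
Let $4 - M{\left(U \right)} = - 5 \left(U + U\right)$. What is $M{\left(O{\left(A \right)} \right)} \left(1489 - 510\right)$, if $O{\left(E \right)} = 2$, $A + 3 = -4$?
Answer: $23496$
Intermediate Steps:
$A = -7$ ($A = -3 - 4 = -7$)
$M{\left(U \right)} = 4 + 10 U$ ($M{\left(U \right)} = 4 - - 5 \left(U + U\right) = 4 - - 5 \cdot 2 U = 4 - - 10 U = 4 + 10 U$)
$M{\left(O{\left(A \right)} \right)} \left(1489 - 510\right) = \left(4 + 10 \cdot 2\right) \left(1489 - 510\right) = \left(4 + 20\right) 979 = 24 \cdot 979 = 23496$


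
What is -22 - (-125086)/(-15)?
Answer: -125416/15 ≈ -8361.1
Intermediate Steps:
-22 - (-125086)/(-15) = -22 - (-125086)*(-1)/15 = -22 - 283*442/15 = -22 - 125086/15 = -125416/15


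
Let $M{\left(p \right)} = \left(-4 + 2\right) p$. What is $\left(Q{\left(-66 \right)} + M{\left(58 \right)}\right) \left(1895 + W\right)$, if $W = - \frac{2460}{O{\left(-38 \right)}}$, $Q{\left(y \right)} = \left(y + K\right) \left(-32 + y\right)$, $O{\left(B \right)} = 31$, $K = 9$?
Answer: $\frac{307878950}{31} \approx 9.9316 \cdot 10^{6}$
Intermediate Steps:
$Q{\left(y \right)} = \left(-32 + y\right) \left(9 + y\right)$ ($Q{\left(y \right)} = \left(y + 9\right) \left(-32 + y\right) = \left(9 + y\right) \left(-32 + y\right) = \left(-32 + y\right) \left(9 + y\right)$)
$M{\left(p \right)} = - 2 p$
$W = - \frac{2460}{31} \approx -79.355$
$\left(Q{\left(-66 \right)} + M{\left(58 \right)}\right) \left(1895 + W\right) = \left(\left(-288 + \left(-66\right)^{2} - -1518\right) - 116\right) \left(1895 - \frac{2460}{31}\right) = \left(\left(-288 + 4356 + 1518\right) - 116\right) \frac{56285}{31} = \left(5586 - 116\right) \frac{56285}{31} = 5470 \cdot \frac{56285}{31} = \frac{307878950}{31}$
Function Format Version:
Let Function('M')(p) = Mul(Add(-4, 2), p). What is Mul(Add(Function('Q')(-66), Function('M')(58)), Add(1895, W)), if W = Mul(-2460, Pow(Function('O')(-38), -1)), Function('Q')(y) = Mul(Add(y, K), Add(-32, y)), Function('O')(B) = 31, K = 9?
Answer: Rational(307878950, 31) ≈ 9.9316e+6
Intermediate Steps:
Function('Q')(y) = Mul(Add(-32, y), Add(9, y)) (Function('Q')(y) = Mul(Add(y, 9), Add(-32, y)) = Mul(Add(9, y), Add(-32, y)) = Mul(Add(-32, y), Add(9, y)))
Function('M')(p) = Mul(-2, p)
W = Rational(-2460, 31) (W = Mul(-2460, Pow(31, -1)) = Mul(-2460, Rational(1, 31)) = Rational(-2460, 31) ≈ -79.355)
Mul(Add(Function('Q')(-66), Function('M')(58)), Add(1895, W)) = Mul(Add(Add(-288, Pow(-66, 2), Mul(-23, -66)), Mul(-2, 58)), Add(1895, Rational(-2460, 31))) = Mul(Add(Add(-288, 4356, 1518), -116), Rational(56285, 31)) = Mul(Add(5586, -116), Rational(56285, 31)) = Mul(5470, Rational(56285, 31)) = Rational(307878950, 31)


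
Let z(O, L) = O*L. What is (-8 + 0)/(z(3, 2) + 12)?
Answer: -4/9 ≈ -0.44444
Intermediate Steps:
z(O, L) = L*O
(-8 + 0)/(z(3, 2) + 12) = (-8 + 0)/(2*3 + 12) = -8/(6 + 12) = -8/18 = -8*1/18 = -4/9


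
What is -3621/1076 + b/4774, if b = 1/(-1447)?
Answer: -12506894707/3716492164 ≈ -3.3652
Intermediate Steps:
b = -1/1447 ≈ -0.00069109
-3621/1076 + b/4774 = -3621/1076 - 1/1447/4774 = -3621*1/1076 - 1/1447*1/4774 = -3621/1076 - 1/6907978 = -12506894707/3716492164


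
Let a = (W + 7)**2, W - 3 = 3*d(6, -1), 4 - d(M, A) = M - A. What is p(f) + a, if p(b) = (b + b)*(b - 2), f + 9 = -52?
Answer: 7687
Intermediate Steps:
d(M, A) = 4 + A - M (d(M, A) = 4 - (M - A) = 4 + (A - M) = 4 + A - M)
f = -61 (f = -9 - 52 = -61)
W = -6 (W = 3 + 3*(4 - 1 - 1*6) = 3 + 3*(4 - 1 - 6) = 3 + 3*(-3) = 3 - 9 = -6)
p(b) = 2*b*(-2 + b) (p(b) = (2*b)*(-2 + b) = 2*b*(-2 + b))
a = 1 (a = (-6 + 7)**2 = 1**2 = 1)
p(f) + a = 2*(-61)*(-2 - 61) + 1 = 2*(-61)*(-63) + 1 = 7686 + 1 = 7687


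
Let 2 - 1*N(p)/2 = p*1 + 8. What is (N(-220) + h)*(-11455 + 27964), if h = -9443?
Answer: -148828635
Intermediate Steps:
N(p) = -12 - 2*p (N(p) = 4 - 2*(p*1 + 8) = 4 - 2*(p + 8) = 4 - 2*(8 + p) = 4 + (-16 - 2*p) = -12 - 2*p)
(N(-220) + h)*(-11455 + 27964) = ((-12 - 2*(-220)) - 9443)*(-11455 + 27964) = ((-12 + 440) - 9443)*16509 = (428 - 9443)*16509 = -9015*16509 = -148828635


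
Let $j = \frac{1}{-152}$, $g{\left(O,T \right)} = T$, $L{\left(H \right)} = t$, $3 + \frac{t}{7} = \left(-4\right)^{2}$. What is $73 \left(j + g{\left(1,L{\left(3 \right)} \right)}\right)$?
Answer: $\frac{1009663}{152} \approx 6642.5$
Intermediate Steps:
$t = 91$ ($t = -21 + 7 \left(-4\right)^{2} = -21 + 7 \cdot 16 = -21 + 112 = 91$)
$L{\left(H \right)} = 91$
$j = - \frac{1}{152} \approx -0.0065789$
$73 \left(j + g{\left(1,L{\left(3 \right)} \right)}\right) = 73 \left(- \frac{1}{152} + 91\right) = 73 \cdot \frac{13831}{152} = \frac{1009663}{152}$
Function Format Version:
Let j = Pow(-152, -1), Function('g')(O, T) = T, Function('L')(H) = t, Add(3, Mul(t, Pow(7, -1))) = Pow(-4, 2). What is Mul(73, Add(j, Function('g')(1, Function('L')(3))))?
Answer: Rational(1009663, 152) ≈ 6642.5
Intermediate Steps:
t = 91 (t = Add(-21, Mul(7, Pow(-4, 2))) = Add(-21, Mul(7, 16)) = Add(-21, 112) = 91)
Function('L')(H) = 91
j = Rational(-1, 152) ≈ -0.0065789
Mul(73, Add(j, Function('g')(1, Function('L')(3)))) = Mul(73, Add(Rational(-1, 152), 91)) = Mul(73, Rational(13831, 152)) = Rational(1009663, 152)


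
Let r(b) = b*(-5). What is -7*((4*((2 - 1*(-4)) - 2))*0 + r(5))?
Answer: 175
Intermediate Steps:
r(b) = -5*b
-7*((4*((2 - 1*(-4)) - 2))*0 + r(5)) = -7*((4*((2 - 1*(-4)) - 2))*0 - 5*5) = -7*((4*((2 + 4) - 2))*0 - 25) = -7*((4*(6 - 2))*0 - 25) = -7*((4*4)*0 - 25) = -7*(16*0 - 25) = -7*(0 - 25) = -7*(-25) = 175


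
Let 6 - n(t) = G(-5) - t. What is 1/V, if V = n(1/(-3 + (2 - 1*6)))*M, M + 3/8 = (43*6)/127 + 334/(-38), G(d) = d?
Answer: -1778/137695 ≈ -0.012913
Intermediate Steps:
n(t) = 11 + t (n(t) = 6 - (-5 - t) = 6 + (5 + t) = 11 + t)
M = -137695/19304 (M = -3/8 + ((43*6)/127 + 334/(-38)) = -3/8 + (258*(1/127) + 334*(-1/38)) = -3/8 + (258/127 - 167/19) = -3/8 - 16307/2413 = -137695/19304 ≈ -7.1330)
V = -137695/1778 (V = (11 + 1/(-3 + (2 - 1*6)))*(-137695/19304) = (11 + 1/(-3 + (2 - 6)))*(-137695/19304) = (11 + 1/(-3 - 4))*(-137695/19304) = (11 + 1/(-7))*(-137695/19304) = (11 - 1/7)*(-137695/19304) = (76/7)*(-137695/19304) = -137695/1778 ≈ -77.444)
1/V = 1/(-137695/1778) = -1778/137695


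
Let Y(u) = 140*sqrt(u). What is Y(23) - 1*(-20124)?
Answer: 20124 + 140*sqrt(23) ≈ 20795.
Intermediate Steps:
Y(23) - 1*(-20124) = 140*sqrt(23) - 1*(-20124) = 140*sqrt(23) + 20124 = 20124 + 140*sqrt(23)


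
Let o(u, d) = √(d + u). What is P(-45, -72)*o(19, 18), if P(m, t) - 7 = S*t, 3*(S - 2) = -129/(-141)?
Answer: -7471*√37/47 ≈ -966.90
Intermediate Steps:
S = 325/141 (S = 2 + (-129/(-141))/3 = 2 + (-129*(-1/141))/3 = 2 + (⅓)*(43/47) = 2 + 43/141 = 325/141 ≈ 2.3050)
P(m, t) = 7 + 325*t/141
P(-45, -72)*o(19, 18) = (7 + (325/141)*(-72))*√(18 + 19) = (7 - 7800/47)*√37 = -7471*√37/47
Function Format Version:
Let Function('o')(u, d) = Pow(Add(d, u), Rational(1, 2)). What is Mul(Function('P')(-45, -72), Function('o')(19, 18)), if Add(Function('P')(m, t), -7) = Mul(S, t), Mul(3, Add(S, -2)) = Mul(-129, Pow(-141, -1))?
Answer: Mul(Rational(-7471, 47), Pow(37, Rational(1, 2))) ≈ -966.90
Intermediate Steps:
S = Rational(325, 141) (S = Add(2, Mul(Rational(1, 3), Mul(-129, Pow(-141, -1)))) = Add(2, Mul(Rational(1, 3), Mul(-129, Rational(-1, 141)))) = Add(2, Mul(Rational(1, 3), Rational(43, 47))) = Add(2, Rational(43, 141)) = Rational(325, 141) ≈ 2.3050)
Function('P')(m, t) = Add(7, Mul(Rational(325, 141), t))
Mul(Function('P')(-45, -72), Function('o')(19, 18)) = Mul(Add(7, Mul(Rational(325, 141), -72)), Pow(Add(18, 19), Rational(1, 2))) = Mul(Add(7, Rational(-7800, 47)), Pow(37, Rational(1, 2))) = Mul(Rational(-7471, 47), Pow(37, Rational(1, 2)))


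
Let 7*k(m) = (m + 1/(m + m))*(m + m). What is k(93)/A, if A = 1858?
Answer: 17299/13006 ≈ 1.3301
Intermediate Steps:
k(m) = 2*m*(m + 1/(2*m))/7 (k(m) = ((m + 1/(m + m))*(m + m))/7 = ((m + 1/(2*m))*(2*m))/7 = (2*m*(m + 1/(2*m)))/7 = 2*m*(m + 1/(2*m))/7)
k(93)/A = (⅐ + (2/7)*93²)/1858 = (⅐ + (2/7)*8649)*(1/1858) = (⅐ + 17298/7)*(1/1858) = (17299/7)*(1/1858) = 17299/13006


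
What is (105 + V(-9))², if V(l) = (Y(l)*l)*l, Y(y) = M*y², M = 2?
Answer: 174953529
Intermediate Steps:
Y(y) = 2*y²
V(l) = 2*l⁴ (V(l) = ((2*l²)*l)*l = (2*l³)*l = 2*l⁴)
(105 + V(-9))² = (105 + 2*(-9)⁴)² = (105 + 2*6561)² = (105 + 13122)² = 13227² = 174953529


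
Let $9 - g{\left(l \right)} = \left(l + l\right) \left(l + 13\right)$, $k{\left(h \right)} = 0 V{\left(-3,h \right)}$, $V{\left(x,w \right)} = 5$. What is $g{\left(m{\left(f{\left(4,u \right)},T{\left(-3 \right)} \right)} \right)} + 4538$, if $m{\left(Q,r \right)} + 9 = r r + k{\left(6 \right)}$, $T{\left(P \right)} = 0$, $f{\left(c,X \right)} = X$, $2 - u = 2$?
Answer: $4619$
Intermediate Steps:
$u = 0$ ($u = 2 - 2 = 0$)
$k{\left(h \right)} = 0$ ($k{\left(h \right)} = 0 \cdot 5 = 0$)
$m{\left(Q,r \right)} = -9 + r^{2}$ ($m{\left(Q,r \right)} = -9 + \left(r r + 0\right) = -9 + \left(r^{2} + 0\right) = -9 + r^{2}$)
$g{\left(l \right)} = 9 - 2 l \left(13 + l\right)$ ($g{\left(l \right)} = 9 - \left(l + l\right) \left(l + 13\right) = 9 - 2 l \left(13 + l\right)$)
$g{\left(m{\left(f{\left(4,u \right)},T{\left(-3 \right)} \right)} \right)} + 4538 = \left(9 - 26 \left(-9 + 0^{2}\right) - 2 \left(-9 + 0^{2}\right)^{2}\right) + 4538 = \left(9 - 26 \left(-9 + 0\right) - 2 \left(-9 + 0\right)^{2}\right) + 4538 = \left(9 - -234 - 2 \left(-9\right)^{2}\right) + 4538 = \left(9 + 234 - 162\right) + 4538 = 81 + 4538 = 4619$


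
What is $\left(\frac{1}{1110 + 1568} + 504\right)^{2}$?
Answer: $\frac{1821725182369}{7171684} \approx 2.5402 \cdot 10^{5}$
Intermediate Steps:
$\left(\frac{1}{1110 + 1568} + 504\right)^{2} = \left(\frac{1}{2678} + 504\right)^{2} = \left(\frac{1349713}{2678}\right)^{2} = \frac{1821725182369}{7171684}$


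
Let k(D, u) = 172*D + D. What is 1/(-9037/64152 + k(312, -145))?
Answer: 64152/3462659315 ≈ 1.8527e-5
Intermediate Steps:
k(D, u) = 173*D
1/(-9037/64152 + k(312, -145)) = 1/(-9037/64152 + 173*312) = 1/(-9037*1/64152 + 53976) = 1/(-9037/64152 + 53976) = 1/(3462659315/64152) = 64152/3462659315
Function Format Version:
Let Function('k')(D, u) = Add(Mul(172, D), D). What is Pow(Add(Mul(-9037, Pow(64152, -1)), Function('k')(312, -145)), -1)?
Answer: Rational(64152, 3462659315) ≈ 1.8527e-5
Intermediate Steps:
Function('k')(D, u) = Mul(173, D)
Pow(Add(Mul(-9037, Pow(64152, -1)), Function('k')(312, -145)), -1) = Pow(Add(Mul(-9037, Pow(64152, -1)), Mul(173, 312)), -1) = Pow(Add(Mul(-9037, Rational(1, 64152)), 53976), -1) = Pow(Add(Rational(-9037, 64152), 53976), -1) = Pow(Rational(3462659315, 64152), -1) = Rational(64152, 3462659315)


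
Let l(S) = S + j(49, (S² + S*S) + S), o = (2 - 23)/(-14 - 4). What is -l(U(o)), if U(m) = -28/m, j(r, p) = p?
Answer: -1104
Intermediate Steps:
o = 7/6 (o = -21/(-18) = -21*(-1/18) = 7/6 ≈ 1.1667)
l(S) = 2*S + 2*S² (l(S) = S + ((S² + S*S) + S) = S + ((S² + S²) + S) = S + (2*S² + S) = S + (S + 2*S²) = 2*S + 2*S²)
-l(U(o)) = -2*(-28/7/6)*(1 - 28/7/6) = -2*(-28*6/7)*(1 - 28*6/7) = -2*(-24)*(1 - 24) = -2*(-24)*(-23) = -1*1104 = -1104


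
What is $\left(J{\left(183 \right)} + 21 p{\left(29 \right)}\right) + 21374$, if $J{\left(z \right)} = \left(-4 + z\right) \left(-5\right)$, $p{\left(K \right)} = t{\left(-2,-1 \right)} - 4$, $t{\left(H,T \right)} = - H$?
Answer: $20437$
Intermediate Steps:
$p{\left(K \right)} = -2$ ($p{\left(K \right)} = \left(-1\right) \left(-2\right) - 4 = 2 - 4 = -2$)
$J{\left(z \right)} = 20 - 5 z$
$\left(J{\left(183 \right)} + 21 p{\left(29 \right)}\right) + 21374 = \left(\left(20 - 915\right) + 21 \left(-2\right)\right) + 21374 = \left(\left(20 - 915\right) - 42\right) + 21374 = \left(-895 - 42\right) + 21374 = -937 + 21374 = 20437$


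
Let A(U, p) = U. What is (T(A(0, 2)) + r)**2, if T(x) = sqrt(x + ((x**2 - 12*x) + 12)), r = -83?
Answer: 6901 - 332*sqrt(3) ≈ 6326.0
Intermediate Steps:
T(x) = sqrt(12 + x**2 - 11*x) (T(x) = sqrt(x + (12 + x**2 - 12*x)) = sqrt(12 + x**2 - 11*x))
(T(A(0, 2)) + r)**2 = (sqrt(12 + 0**2 - 11*0) - 83)**2 = (sqrt(12 + 0 + 0) - 83)**2 = (sqrt(12) - 83)**2 = (2*sqrt(3) - 83)**2 = (-83 + 2*sqrt(3))**2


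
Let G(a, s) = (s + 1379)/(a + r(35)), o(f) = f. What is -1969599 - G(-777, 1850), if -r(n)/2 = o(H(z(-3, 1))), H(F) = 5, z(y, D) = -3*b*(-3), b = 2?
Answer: -1550071184/787 ≈ -1.9696e+6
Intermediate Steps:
z(y, D) = 18 (z(y, D) = -3*2*(-3) = -6*(-3) = 18)
r(n) = -10 (r(n) = -2*5 = -10)
G(a, s) = (1379 + s)/(-10 + a) (G(a, s) = (s + 1379)/(a - 10) = (1379 + s)/(-10 + a))
-1969599 - G(-777, 1850) = -1969599 - (1379 + 1850)/(-10 - 777) = -1969599 - 3229/(-787) = -1969599 - (-1)*3229/787 = -1969599 - 1*(-3229/787) = -1969599 + 3229/787 = -1550071184/787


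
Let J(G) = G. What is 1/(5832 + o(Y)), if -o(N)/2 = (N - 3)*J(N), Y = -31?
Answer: 1/3724 ≈ 0.00026853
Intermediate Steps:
o(N) = -2*N*(-3 + N) (o(N) = -2*(N - 3)*N = -2*(-3 + N)*N = -2*N*(-3 + N))
1/(5832 + o(Y)) = 1/(5832 + 2*(-31)*(3 - 1*(-31))) = 1/(5832 + 2*(-31)*(3 + 31)) = 1/(5832 + 2*(-31)*34) = 1/(5832 - 2108) = 1/3724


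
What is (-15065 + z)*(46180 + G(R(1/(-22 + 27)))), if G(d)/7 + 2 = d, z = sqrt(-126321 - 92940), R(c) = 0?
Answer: -695490790 + 46166*I*sqrt(219261) ≈ -6.9549e+8 + 2.1617e+7*I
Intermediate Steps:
z = I*sqrt(219261) (z = sqrt(-219261) = I*sqrt(219261) ≈ 468.25*I)
G(d) = -14 + 7*d
(-15065 + z)*(46180 + G(R(1/(-22 + 27)))) = (-15065 + I*sqrt(219261))*(46180 + (-14 + 7*0)) = (-15065 + I*sqrt(219261))*(46180 + (-14 + 0)) = (-15065 + I*sqrt(219261))*(46180 - 14) = (-15065 + I*sqrt(219261))*46166 = -695490790 + 46166*I*sqrt(219261)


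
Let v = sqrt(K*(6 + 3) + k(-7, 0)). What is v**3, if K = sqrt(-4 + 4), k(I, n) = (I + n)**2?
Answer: 343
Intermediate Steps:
K = 0 (K = sqrt(0) = 0)
v = 7 (v = sqrt(0*(6 + 3) + (-7 + 0)**2) = sqrt(0*9 + (-7)**2) = sqrt(0 + 49) = sqrt(49) = 7)
v**3 = 7**3 = 343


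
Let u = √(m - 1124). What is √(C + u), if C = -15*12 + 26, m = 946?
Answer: √(-154 + I*√178) ≈ 0.53705 + 12.421*I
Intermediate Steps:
C = -154 (C = -180 + 26 = -154)
u = I*√178 (u = √(946 - 1124) = √(-178) = I*√178 ≈ 13.342*I)
√(C + u) = √(-154 + I*√178)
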